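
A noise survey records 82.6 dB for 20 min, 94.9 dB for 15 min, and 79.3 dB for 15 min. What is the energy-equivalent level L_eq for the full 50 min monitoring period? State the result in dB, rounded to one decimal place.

90.1 dB

The energy average is taken in the linear domain: L_eq = 10·log₁₀[(Σ tᵢ·10^(Lᵢ/10))/T], T = 50 min.
Σ tᵢ·10^(Lᵢ/10) = 20·10^(82.6/10) + 15·10^(94.9/10) + 15·10^(79.3/10) = 5.127e+10.
L_eq = 10·log₁₀(5.127e+10/50) = 90.11 dB.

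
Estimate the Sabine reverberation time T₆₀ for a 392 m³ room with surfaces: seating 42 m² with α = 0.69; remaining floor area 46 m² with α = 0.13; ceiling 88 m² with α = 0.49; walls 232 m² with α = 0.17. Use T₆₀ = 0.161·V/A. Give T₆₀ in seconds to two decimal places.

Summing Sᵢαᵢ: 42·0.69 + 46·0.13 + 88·0.49 + 232·0.17 = 117.52 m².
T₆₀ = 0.161 × 392 / 117.52 = 0.537 s.

0.54 s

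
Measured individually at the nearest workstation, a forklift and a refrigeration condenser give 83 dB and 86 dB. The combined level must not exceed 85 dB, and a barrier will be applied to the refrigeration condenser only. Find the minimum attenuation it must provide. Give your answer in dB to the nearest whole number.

Everything except the refrigeration condenser sums to 10^(83/10) = 1.995e+08 in linear terms, 83.00 dB.
The limit corresponds to 10^(85/10) = 3.162e+08; subtracting the fixed part leaves 1.167e+08 for the refrigeration condenser, i.e. 80.67 dB.
Required insertion loss = 86 − 80.67 = 5.33 dB.

5 dB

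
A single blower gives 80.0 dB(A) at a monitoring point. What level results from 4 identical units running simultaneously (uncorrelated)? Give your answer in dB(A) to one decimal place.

86.0 dB(A)

With 4 equal, uncorrelated contributions the intensity is 4× that of one unit, giving a rise of 10·log₁₀ 4.
L_total = 80.0 + 10·log₁₀(4) = 80.0 + 6.021 = 86.02 dB(A).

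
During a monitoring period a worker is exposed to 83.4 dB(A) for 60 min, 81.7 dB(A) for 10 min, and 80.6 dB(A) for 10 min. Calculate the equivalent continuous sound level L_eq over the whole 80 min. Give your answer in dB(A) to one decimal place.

Weight each interval's intensity by its duration and average over T = 80 min:
Σ tᵢ·10^(Lᵢ/10) = 60·10^(83.4/10) + 10·10^(81.7/10) + 10·10^(80.6/10) = 1.575e+10.
L_eq = 10·log₁₀(1.575e+10/80) = 82.94 dB(A).

82.9 dB(A)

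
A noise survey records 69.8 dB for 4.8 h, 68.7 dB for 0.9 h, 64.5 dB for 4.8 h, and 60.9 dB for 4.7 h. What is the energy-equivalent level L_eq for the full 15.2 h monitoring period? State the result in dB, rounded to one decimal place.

66.7 dB

The energy average is taken in the linear domain: L_eq = 10·log₁₀[(Σ tᵢ·10^(Lᵢ/10))/T], T = 15.2 h.
Σ tᵢ·10^(Lᵢ/10) = 4.8·10^(69.8/10) + 0.9·10^(68.7/10) + 4.8·10^(64.5/10) + 4.7·10^(60.9/10) = 7.182e+07.
L_eq = 10·log₁₀(7.182e+07/15.2) = 66.74 dB.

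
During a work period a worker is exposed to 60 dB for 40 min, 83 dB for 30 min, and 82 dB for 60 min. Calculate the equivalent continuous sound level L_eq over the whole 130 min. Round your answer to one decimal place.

80.8 dB

The energy average is taken in the linear domain: L_eq = 10·log₁₀[(Σ tᵢ·10^(Lᵢ/10))/T], T = 130 min.
Σ tᵢ·10^(Lᵢ/10) = 40·10^(60/10) + 30·10^(83/10) + 60·10^(82/10) = 1.554e+10.
L_eq = 10·log₁₀(1.554e+10/130) = 80.77 dB.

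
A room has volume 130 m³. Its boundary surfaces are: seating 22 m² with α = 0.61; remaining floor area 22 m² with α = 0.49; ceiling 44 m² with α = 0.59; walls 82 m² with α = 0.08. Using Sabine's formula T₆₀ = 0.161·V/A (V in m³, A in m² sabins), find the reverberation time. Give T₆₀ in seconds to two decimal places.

A = Σ Sᵢαᵢ = 22·0.61 + 22·0.49 + 44·0.59 + 82·0.08 = 56.72 m².
T₆₀ = 0.161 × 130 / 56.72 = 0.369 s.

0.37 s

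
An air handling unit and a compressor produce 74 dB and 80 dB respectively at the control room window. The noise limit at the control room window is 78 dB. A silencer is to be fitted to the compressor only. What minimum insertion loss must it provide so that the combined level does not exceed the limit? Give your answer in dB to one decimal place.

4.2 dB

The untreated sources together contribute 10^(74/10) = 2.512e+07, i.e. 74.00 dB.
To meet 78 dB overall, the treated compressor may contribute at most 10^(78/10) − 2.512e+07 = 3.798e+07, i.e. 75.80 dB.
So the compressor must be reduced from 80 to 75.80 dB: IL = 4.20 dB.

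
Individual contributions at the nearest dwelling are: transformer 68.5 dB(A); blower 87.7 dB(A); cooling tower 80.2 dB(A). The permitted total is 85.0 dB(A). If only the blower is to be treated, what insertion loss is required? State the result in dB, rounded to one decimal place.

Everything except the blower sums to 10^(68.5/10) + 10^(80.2/10) = 1.118e+08 in linear terms, 80.48 dB(A).
To meet 85.0 dB(A) overall, the treated blower may contribute at most 10^(85.0/10) − 1.118e+08 = 2.044e+08, i.e. 83.11 dB(A).
Required insertion loss = 87.7 − 83.11 = 4.59 dB.

4.6 dB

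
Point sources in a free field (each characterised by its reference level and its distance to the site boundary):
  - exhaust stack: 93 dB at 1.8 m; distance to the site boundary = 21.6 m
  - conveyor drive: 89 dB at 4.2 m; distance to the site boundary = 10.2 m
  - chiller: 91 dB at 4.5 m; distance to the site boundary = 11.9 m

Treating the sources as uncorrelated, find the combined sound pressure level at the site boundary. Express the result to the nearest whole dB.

85 dB

Apply inverse-square spreading to bring every level to the receiver, then sum 10^(L/10).
exhaust stack: 93 − 20·log₁₀(21.6/1.8) = 93 − 21.58 = 71.42 dB.
conveyor drive: 89 − 20·log₁₀(10.2/4.2) = 89 − 7.71 = 81.29 dB.
chiller: 91 − 20·log₁₀(11.9/4.5) = 91 − 8.45 = 82.55 dB.
Σ 10^(L/10) = 3.286e+08 → L_total = 10·log₁₀(3.286e+08) = 85.17 dB.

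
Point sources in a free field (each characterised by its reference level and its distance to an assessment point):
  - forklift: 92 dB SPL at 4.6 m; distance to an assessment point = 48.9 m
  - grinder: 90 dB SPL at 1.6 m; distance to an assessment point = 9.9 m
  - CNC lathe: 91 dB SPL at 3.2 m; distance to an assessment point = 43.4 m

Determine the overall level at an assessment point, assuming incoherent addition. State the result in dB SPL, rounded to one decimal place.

Apply inverse-square spreading to bring every level to the receiver, then sum 10^(L/10).
forklift: 92 − 20·log₁₀(48.9/4.6) = 92 − 20.53 = 71.47 dB SPL.
grinder: 90 − 20·log₁₀(9.9/1.6) = 90 − 15.83 = 74.17 dB SPL.
CNC lathe: 91 − 20·log₁₀(43.4/3.2) = 91 − 22.65 = 68.35 dB SPL.
Σ 10^(L/10) = 4.699e+07 → L_total = 10·log₁₀(4.699e+07) = 76.72 dB SPL.

76.7 dB SPL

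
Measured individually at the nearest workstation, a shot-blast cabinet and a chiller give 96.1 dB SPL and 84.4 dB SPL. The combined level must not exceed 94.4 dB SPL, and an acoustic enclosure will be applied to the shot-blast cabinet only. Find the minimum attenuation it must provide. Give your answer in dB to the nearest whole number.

2 dB

The untreated sources together contribute 10^(84.4/10) = 2.754e+08, i.e. 84.40 dB SPL.
The limit corresponds to 10^(94.4/10) = 2.754e+09; subtracting the fixed part leaves 2.479e+09 for the shot-blast cabinet, i.e. 93.94 dB SPL.
Required insertion loss = 96.1 − 93.94 = 2.16 dB.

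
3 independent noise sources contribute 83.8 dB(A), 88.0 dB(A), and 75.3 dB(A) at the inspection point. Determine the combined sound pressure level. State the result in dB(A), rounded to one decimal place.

Incoherent sources combine by intensity addition: L_total = 10·log₁₀(Σ 10^(L_i/10)).
Σ 10^(L/10) = 10^(83.8/10) + 10^(88.0/10) + 10^(75.3/10) = 9.047e+08.
L_total = 10·log₁₀(9.047e+08) = 89.57 dB(A).

89.6 dB(A)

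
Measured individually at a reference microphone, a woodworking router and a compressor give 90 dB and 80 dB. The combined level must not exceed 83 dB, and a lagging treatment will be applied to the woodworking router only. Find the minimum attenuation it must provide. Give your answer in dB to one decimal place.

Everything except the woodworking router sums to 10^(80/10) = 1.000e+08 in linear terms, 80.00 dB.
To meet 83 dB overall, the treated woodworking router may contribute at most 10^(83/10) − 1.000e+08 = 9.953e+07, i.e. 79.98 dB.
So the woodworking router must be reduced from 90 to 79.98 dB: IL = 10.02 dB.

10.0 dB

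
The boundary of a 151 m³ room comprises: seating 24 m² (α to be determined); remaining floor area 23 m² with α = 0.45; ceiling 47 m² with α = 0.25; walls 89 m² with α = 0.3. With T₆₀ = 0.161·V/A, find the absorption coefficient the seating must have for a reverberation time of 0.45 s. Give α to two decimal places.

From T₆₀ = 0.161·V/A, the target T₆₀ = 0.45 s needs A = 0.161·151/0.45 = 54.02 m².
Absorption from the other surfaces = 23·0.45 + 47·0.25 + 89·0.3 = 48.80 m², so the seating must supply 5.22 m² over 24 m².
α = 5.22/24 = 0.218.

0.22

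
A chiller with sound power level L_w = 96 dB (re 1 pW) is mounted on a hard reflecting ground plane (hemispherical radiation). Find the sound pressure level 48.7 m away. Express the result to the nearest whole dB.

54 dB

The power spreads over a hemisphere of area 2π·r², so L_p = L_w − 10·log₁₀(2π·r²).
2π·r² = 1.49e+04 m², 10·log₁₀ of that is 41.732 dB.
L_p = 96 − 41.732 = 54.27 dB.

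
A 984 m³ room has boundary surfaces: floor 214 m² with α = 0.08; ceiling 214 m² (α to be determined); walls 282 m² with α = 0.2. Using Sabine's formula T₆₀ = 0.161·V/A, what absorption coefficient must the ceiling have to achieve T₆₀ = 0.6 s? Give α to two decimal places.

0.89

Required total absorption A = 0.161·984/0.6 = 264.04 m².
Absorption from the other surfaces = 214·0.08 + 282·0.2 = 73.52 m², so the ceiling must supply 190.52 m² over 214 m².
α = 190.52/214 = 0.890.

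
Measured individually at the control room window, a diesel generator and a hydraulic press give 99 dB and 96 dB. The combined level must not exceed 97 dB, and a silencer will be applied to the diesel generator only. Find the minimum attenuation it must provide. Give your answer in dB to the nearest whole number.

9 dB

Fixed contribution from the other source: Σ 10^(L/10) = 10^(96/10) = 3.981e+09 (96.00 dB).
To meet 97 dB overall, the treated diesel generator may contribute at most 10^(97/10) − 3.981e+09 = 1.031e+09, i.e. 90.13 dB.
Required insertion loss = 99 − 90.13 = 8.87 dB.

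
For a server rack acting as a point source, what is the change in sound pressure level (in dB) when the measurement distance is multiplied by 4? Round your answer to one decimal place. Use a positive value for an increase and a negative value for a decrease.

-12.0 dB

A point source loses 6 dB per doubling of distance; generally ΔL = −20·log₁₀(r₂/r₁).
ΔL = −20·log₁₀(4) = -12.04 dB.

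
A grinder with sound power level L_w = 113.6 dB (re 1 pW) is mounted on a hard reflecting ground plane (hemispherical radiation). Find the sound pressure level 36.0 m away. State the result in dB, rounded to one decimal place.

74.5 dB

The power spreads over a hemisphere of area 2π·r², so L_p = L_w − 10·log₁₀(2π·r²).
2π·r² = 8143 m², 10·log₁₀ of that is 39.108 dB.
L_p = 113.6 − 39.108 = 74.49 dB.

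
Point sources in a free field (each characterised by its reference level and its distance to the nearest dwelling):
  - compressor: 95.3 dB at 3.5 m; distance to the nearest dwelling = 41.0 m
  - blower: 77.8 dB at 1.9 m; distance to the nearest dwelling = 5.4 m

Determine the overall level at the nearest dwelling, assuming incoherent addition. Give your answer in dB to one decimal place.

75.1 dB

Propagate each source to the receiver with L = L_ref − 20·log₁₀(r/r_ref), then add intensities.
compressor: 95.3 − 20·log₁₀(41.0/3.5) = 95.3 − 21.37 = 73.93 dB.
blower: 77.8 − 20·log₁₀(5.4/1.9) = 77.8 − 9.07 = 68.73 dB.
Σ 10^(L/10) = 3.215e+07 → L_total = 10·log₁₀(3.215e+07) = 75.07 dB.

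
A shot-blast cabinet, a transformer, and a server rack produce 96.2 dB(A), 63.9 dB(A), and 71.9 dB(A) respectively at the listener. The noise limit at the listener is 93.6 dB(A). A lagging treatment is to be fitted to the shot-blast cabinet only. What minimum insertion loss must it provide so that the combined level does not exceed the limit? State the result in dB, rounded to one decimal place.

2.6 dB

Fixed contribution from the other sources: Σ 10^(L/10) = 10^(63.9/10) + 10^(71.9/10) = 1.794e+07 (72.54 dB(A)).
The limit corresponds to 10^(93.6/10) = 2.291e+09; subtracting the fixed part leaves 2.273e+09 for the shot-blast cabinet, i.e. 93.57 dB(A).
So the shot-blast cabinet must be reduced from 96.2 to 93.57 dB(A): IL = 2.63 dB.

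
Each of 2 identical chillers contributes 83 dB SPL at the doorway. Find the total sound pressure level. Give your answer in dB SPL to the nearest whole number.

N identical incoherent sources raise the level by 10·log₁₀ N.
L_total = 83 + 10·log₁₀(2) = 83 + 3.010 = 86.01 dB SPL.

86 dB SPL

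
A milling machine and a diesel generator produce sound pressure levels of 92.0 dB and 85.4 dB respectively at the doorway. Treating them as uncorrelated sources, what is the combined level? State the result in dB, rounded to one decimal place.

92.9 dB

Incoherent sources combine by intensity addition: L_total = 10·log₁₀(Σ 10^(L_i/10)).
Σ 10^(L/10) = 10^(92.0/10) + 10^(85.4/10) = 1.932e+09.
L_total = 10·log₁₀(1.932e+09) = 92.86 dB.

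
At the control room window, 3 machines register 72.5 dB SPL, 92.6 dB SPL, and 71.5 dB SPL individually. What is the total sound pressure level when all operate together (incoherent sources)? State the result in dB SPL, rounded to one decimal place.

For uncorrelated sources the intensities add, so convert each level to linear form, sum, and take 10·log₁₀ of the total.
Σ 10^(L/10) = 10^(72.5/10) + 10^(92.6/10) + 10^(71.5/10) = 1.852e+09.
L_total = 10·log₁₀(1.852e+09) = 92.68 dB SPL.

92.7 dB SPL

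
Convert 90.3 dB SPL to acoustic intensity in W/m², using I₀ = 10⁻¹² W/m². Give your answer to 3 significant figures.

0.00107 W/m²

I/I₀ = 10^(90.3/10) = 1.072e+09, so I = 1.072e+09 × 10⁻¹² W/m².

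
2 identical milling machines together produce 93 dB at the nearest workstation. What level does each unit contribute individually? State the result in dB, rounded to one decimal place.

90.0 dB

Dividing the total intensity by 2 lowers the level by 10·log₁₀ 2 = 3.010 dB: L₁ = 93 − 3.010.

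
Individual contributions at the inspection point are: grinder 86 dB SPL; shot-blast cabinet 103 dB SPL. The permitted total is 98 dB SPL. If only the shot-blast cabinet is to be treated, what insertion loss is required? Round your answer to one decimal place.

5.3 dB

Everything except the shot-blast cabinet sums to 10^(86/10) = 3.981e+08 in linear terms, 86.00 dB SPL.
To meet 98 dB SPL overall, the treated shot-blast cabinet may contribute at most 10^(98/10) − 3.981e+08 = 5.911e+09, i.e. 97.72 dB SPL.
So the shot-blast cabinet must be reduced from 103 to 97.72 dB SPL: IL = 5.28 dB.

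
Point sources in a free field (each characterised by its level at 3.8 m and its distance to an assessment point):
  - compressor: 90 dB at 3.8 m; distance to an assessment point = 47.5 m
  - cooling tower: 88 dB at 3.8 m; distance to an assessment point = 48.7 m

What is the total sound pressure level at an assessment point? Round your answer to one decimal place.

70.1 dB

First find each source's level at the receiver (point-source: −20·log₁₀(r/r_ref)), then combine on an intensity basis.
compressor: 90 − 20·log₁₀(47.5/3.8) = 90 − 21.94 = 68.06 dB.
cooling tower: 88 − 20·log₁₀(48.7/3.8) = 88 − 22.15 = 65.85 dB.
Σ 10^(L/10) = 1.024e+07 → L_total = 10·log₁₀(1.024e+07) = 70.10 dB.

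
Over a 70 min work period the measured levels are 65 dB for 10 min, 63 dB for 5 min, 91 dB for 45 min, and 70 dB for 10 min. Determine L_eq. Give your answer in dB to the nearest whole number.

The energy average is taken in the linear domain: L_eq = 10·log₁₀[(Σ tᵢ·10^(Lᵢ/10))/T], T = 70 min.
Σ tᵢ·10^(Lᵢ/10) = 10·10^(65/10) + 5·10^(63/10) + 45·10^(91/10) + 10·10^(70/10) = 5.679e+10.
L_eq = 10·log₁₀(5.679e+10/70) = 89.09 dB.

89 dB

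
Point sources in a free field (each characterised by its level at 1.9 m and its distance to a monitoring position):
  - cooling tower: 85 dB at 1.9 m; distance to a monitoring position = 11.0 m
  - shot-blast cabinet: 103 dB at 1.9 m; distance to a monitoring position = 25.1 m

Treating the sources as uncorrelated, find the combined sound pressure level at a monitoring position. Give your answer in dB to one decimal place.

80.9 dB

Apply inverse-square spreading to bring every level to the receiver, then sum 10^(L/10).
cooling tower: 85 − 20·log₁₀(11.0/1.9) = 85 − 15.25 = 69.75 dB.
shot-blast cabinet: 103 − 20·log₁₀(25.1/1.9) = 103 − 22.42 = 80.58 dB.
Σ 10^(L/10) = 1.238e+08 → L_total = 10·log₁₀(1.238e+08) = 80.93 dB.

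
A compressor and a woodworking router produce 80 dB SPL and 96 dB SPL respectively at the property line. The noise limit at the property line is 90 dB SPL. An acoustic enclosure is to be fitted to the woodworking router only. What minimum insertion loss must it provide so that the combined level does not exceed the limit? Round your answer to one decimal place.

6.5 dB

Everything except the woodworking router sums to 10^(80/10) = 1.000e+08 in linear terms, 80.00 dB SPL.
To meet 90 dB SPL overall, the treated woodworking router may contribute at most 10^(90/10) − 1.000e+08 = 9.000e+08, i.e. 89.54 dB SPL.
So the woodworking router must be reduced from 96 to 89.54 dB SPL: IL = 6.46 dB.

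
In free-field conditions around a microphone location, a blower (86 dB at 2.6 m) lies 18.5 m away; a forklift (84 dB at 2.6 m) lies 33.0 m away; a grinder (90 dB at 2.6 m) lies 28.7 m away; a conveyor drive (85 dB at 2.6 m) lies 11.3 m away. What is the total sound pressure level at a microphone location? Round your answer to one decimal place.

75.4 dB

Propagate each source to the receiver with L = L_ref − 20·log₁₀(r/r_ref), then add intensities.
blower: 86 − 20·log₁₀(18.5/2.6) = 86 − 17.04 = 68.96 dB.
forklift: 84 − 20·log₁₀(33.0/2.6) = 84 − 22.07 = 61.93 dB.
grinder: 90 − 20·log₁₀(28.7/2.6) = 90 − 20.86 = 69.14 dB.
conveyor drive: 85 − 20·log₁₀(11.3/2.6) = 85 − 12.76 = 72.24 dB.
Σ 10^(L/10) = 3.437e+07 → L_total = 10·log₁₀(3.437e+07) = 75.36 dB.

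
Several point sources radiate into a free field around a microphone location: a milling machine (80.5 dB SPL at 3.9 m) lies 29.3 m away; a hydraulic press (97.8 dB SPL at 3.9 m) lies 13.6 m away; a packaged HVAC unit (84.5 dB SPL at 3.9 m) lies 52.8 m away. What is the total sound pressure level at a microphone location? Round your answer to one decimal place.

First find each source's level at the receiver (point-source: −20·log₁₀(r/r_ref)), then combine on an intensity basis.
milling machine: 80.5 − 20·log₁₀(29.3/3.9) = 80.5 − 17.52 = 62.98 dB SPL.
hydraulic press: 97.8 − 20·log₁₀(13.6/3.9) = 97.8 − 10.85 = 86.95 dB SPL.
packaged HVAC unit: 84.5 − 20·log₁₀(52.8/3.9) = 84.5 − 22.63 = 61.87 dB SPL.
Σ 10^(L/10) = 4.990e+08 → L_total = 10·log₁₀(4.990e+08) = 86.98 dB SPL.

87.0 dB SPL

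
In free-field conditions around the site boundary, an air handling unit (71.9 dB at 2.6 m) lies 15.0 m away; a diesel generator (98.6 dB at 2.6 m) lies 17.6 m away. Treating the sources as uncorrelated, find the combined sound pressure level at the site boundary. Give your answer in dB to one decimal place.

82.0 dB

Apply inverse-square spreading to bring every level to the receiver, then sum 10^(L/10).
air handling unit: 71.9 − 20·log₁₀(15.0/2.6) = 71.9 − 15.22 = 56.68 dB.
diesel generator: 98.6 − 20·log₁₀(17.6/2.6) = 98.6 − 16.61 = 81.99 dB.
Σ 10^(L/10) = 1.586e+08 → L_total = 10·log₁₀(1.586e+08) = 82.00 dB.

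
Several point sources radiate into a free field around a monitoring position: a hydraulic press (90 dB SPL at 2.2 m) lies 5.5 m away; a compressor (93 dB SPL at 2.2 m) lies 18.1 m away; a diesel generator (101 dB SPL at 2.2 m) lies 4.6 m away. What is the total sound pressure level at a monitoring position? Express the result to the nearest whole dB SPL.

95 dB SPL

First find each source's level at the receiver (point-source: −20·log₁₀(r/r_ref)), then combine on an intensity basis.
hydraulic press: 90 − 20·log₁₀(5.5/2.2) = 90 − 7.96 = 82.04 dB SPL.
compressor: 93 − 20·log₁₀(18.1/2.2) = 93 − 18.31 = 74.69 dB SPL.
diesel generator: 101 − 20·log₁₀(4.6/2.2) = 101 − 6.41 = 94.59 dB SPL.
Σ 10^(L/10) = 3.069e+09 → L_total = 10·log₁₀(3.069e+09) = 94.87 dB SPL.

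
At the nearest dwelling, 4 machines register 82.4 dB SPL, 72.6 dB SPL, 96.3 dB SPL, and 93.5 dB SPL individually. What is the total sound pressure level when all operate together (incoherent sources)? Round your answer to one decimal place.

98.3 dB SPL

Incoherent sources combine by intensity addition: L_total = 10·log₁₀(Σ 10^(L_i/10)).
Σ 10^(L/10) = 10^(82.4/10) + 10^(72.6/10) + 10^(96.3/10) + 10^(93.5/10) = 6.696e+09.
L_total = 10·log₁₀(6.696e+09) = 98.26 dB SPL.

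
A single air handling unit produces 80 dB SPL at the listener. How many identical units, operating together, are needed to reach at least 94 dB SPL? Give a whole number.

N identical sources give L₁ + 10·log₁₀ N, so require 10·log₁₀ N ≥ 94 − 80 = 14.0 dB.
N ≥ 10^(14.0/10) = 25.119, so N = 26.

26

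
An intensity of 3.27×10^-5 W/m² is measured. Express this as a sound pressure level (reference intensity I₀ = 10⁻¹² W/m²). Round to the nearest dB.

75 dB

L = 10·log₁₀(I/I₀) = 10·log₁₀(3.27×10^-5/10⁻¹²) = 10·log₁₀(3.27×10^7).
L = 10·(0.5145 + 7) = 75.15 dB.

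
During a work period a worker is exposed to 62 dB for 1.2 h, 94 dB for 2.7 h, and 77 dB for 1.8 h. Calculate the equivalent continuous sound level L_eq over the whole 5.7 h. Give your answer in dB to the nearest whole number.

The energy average is taken in the linear domain: L_eq = 10·log₁₀[(Σ tᵢ·10^(Lᵢ/10))/T], T = 5.7 h.
Σ tᵢ·10^(Lᵢ/10) = 1.2·10^(62/10) + 2.7·10^(94/10) + 1.8·10^(77/10) = 6.874e+09.
L_eq = 10·log₁₀(6.874e+09/5.7) = 90.81 dB.

91 dB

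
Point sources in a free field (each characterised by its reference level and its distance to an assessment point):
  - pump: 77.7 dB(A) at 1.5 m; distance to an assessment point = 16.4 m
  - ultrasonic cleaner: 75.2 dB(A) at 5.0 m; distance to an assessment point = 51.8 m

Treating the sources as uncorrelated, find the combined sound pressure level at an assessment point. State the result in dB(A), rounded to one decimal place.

59.0 dB(A)

First find each source's level at the receiver (point-source: −20·log₁₀(r/r_ref)), then combine on an intensity basis.
pump: 77.7 − 20·log₁₀(16.4/1.5) = 77.7 − 20.78 = 56.92 dB(A).
ultrasonic cleaner: 75.2 − 20·log₁₀(51.8/5.0) = 75.2 − 20.31 = 54.89 dB(A).
Σ 10^(L/10) = 8.011e+05 → L_total = 10·log₁₀(8.011e+05) = 59.04 dB(A).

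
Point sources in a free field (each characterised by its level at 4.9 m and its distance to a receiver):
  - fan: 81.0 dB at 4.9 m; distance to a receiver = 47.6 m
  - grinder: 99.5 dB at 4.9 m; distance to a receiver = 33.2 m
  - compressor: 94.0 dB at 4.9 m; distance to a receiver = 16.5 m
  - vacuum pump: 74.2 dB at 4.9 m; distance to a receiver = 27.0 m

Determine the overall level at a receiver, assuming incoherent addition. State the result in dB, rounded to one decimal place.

86.2 dB

Apply inverse-square spreading to bring every level to the receiver, then sum 10^(L/10).
fan: 81.0 − 20·log₁₀(47.6/4.9) = 81.0 − 19.75 = 61.25 dB.
grinder: 99.5 − 20·log₁₀(33.2/4.9) = 99.5 − 16.62 = 82.88 dB.
compressor: 94.0 − 20·log₁₀(16.5/4.9) = 94.0 − 10.55 = 83.45 dB.
vacuum pump: 74.2 − 20·log₁₀(27.0/4.9) = 74.2 − 14.82 = 59.38 dB.
Σ 10^(L/10) = 4.179e+08 → L_total = 10·log₁₀(4.179e+08) = 86.21 dB.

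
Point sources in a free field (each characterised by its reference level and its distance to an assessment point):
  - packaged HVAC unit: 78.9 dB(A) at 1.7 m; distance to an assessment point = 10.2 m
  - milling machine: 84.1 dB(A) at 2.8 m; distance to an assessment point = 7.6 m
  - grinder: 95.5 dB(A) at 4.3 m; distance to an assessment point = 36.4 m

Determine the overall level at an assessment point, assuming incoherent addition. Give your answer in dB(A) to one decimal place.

Apply inverse-square spreading to bring every level to the receiver, then sum 10^(L/10).
packaged HVAC unit: 78.9 − 20·log₁₀(10.2/1.7) = 78.9 − 15.56 = 63.34 dB(A).
milling machine: 84.1 − 20·log₁₀(7.6/2.8) = 84.1 − 8.67 = 75.43 dB(A).
grinder: 95.5 − 20·log₁₀(36.4/4.3) = 95.5 − 18.55 = 76.95 dB(A).
Σ 10^(L/10) = 8.656e+07 → L_total = 10·log₁₀(8.656e+07) = 79.37 dB(A).

79.4 dB(A)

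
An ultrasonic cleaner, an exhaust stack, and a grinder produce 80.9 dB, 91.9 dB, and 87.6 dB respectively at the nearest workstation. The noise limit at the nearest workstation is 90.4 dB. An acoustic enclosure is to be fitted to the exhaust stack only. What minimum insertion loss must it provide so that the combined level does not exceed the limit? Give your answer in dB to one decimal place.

Everything except the exhaust stack sums to 10^(80.9/10) + 10^(87.6/10) = 6.985e+08 in linear terms, 88.44 dB.
To meet 90.4 dB overall, the treated exhaust stack may contribute at most 10^(90.4/10) − 6.985e+08 = 3.980e+08, i.e. 86.00 dB.
Required insertion loss = 91.9 − 86.00 = 5.90 dB.

5.9 dB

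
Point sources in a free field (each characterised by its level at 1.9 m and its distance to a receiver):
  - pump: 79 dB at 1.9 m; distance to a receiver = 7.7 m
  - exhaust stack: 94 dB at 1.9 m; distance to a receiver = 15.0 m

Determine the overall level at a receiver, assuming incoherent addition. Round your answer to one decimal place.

Apply inverse-square spreading to bring every level to the receiver, then sum 10^(L/10).
pump: 79 − 20·log₁₀(7.7/1.9) = 79 − 12.15 = 66.85 dB.
exhaust stack: 94 − 20·log₁₀(15.0/1.9) = 94 − 17.95 = 76.05 dB.
Σ 10^(L/10) = 4.514e+07 → L_total = 10·log₁₀(4.514e+07) = 76.55 dB.

76.5 dB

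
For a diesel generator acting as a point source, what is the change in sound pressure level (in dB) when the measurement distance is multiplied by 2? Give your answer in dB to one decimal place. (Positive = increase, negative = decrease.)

-6.0 dB

Point-source spreading: ΔL = −20·log₁₀(r₂/r₁).
ΔL = −20·log₁₀(2) = -6.02 dB.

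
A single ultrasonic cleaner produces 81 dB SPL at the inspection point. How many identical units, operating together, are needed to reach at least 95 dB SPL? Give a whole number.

The shortfall is 95 − 81 = 14.0 dB, and N units add 10·log₁₀ N, so need 10·log₁₀ N ≥ 14.0.
N ≥ 10^(14.0/10) = 25.119, so N = 26.

26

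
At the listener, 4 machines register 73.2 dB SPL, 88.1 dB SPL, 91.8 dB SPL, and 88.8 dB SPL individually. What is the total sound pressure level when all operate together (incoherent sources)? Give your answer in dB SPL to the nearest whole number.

95 dB SPL

Incoherent sources combine by intensity addition: L_total = 10·log₁₀(Σ 10^(L_i/10)).
Σ 10^(L/10) = 10^(73.2/10) + 10^(88.1/10) + 10^(91.8/10) + 10^(88.8/10) = 2.939e+09.
L_total = 10·log₁₀(2.939e+09) = 94.68 dB SPL.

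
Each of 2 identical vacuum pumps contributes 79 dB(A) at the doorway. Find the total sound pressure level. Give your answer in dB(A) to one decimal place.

82.0 dB(A)

L_total = L₁ + 10·log₁₀ N for N identical incoherent sources.
L_total = 79 + 10·log₁₀(2) = 79 + 3.010 = 82.01 dB(A).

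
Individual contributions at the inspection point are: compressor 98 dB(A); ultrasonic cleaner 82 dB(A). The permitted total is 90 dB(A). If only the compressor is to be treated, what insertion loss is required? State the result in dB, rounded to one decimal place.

Fixed contribution from the other source: Σ 10^(L/10) = 10^(82/10) = 1.585e+08 (82.00 dB(A)).
To meet 90 dB(A) overall, the treated compressor may contribute at most 10^(90/10) − 1.585e+08 = 8.415e+08, i.e. 89.25 dB(A).
Required insertion loss = 98 − 89.25 = 8.75 dB.

8.7 dB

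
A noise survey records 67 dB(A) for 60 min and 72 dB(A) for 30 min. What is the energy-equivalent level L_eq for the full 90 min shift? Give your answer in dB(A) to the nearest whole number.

Weight each interval's intensity by its duration and average over T = 90 min:
Σ tᵢ·10^(Lᵢ/10) = 60·10^(67/10) + 30·10^(72/10) = 7.762e+08.
L_eq = 10·log₁₀(7.762e+08/90) = 69.36 dB(A).

69 dB(A)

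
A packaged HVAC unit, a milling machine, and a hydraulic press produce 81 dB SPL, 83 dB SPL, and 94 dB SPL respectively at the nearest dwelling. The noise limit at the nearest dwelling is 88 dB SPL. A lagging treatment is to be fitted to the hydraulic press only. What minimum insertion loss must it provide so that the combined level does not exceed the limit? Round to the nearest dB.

Fixed contribution from the other sources: Σ 10^(L/10) = 10^(81/10) + 10^(83/10) = 3.254e+08 (85.12 dB SPL).
The limit corresponds to 10^(88/10) = 6.310e+08; subtracting the fixed part leaves 3.055e+08 for the hydraulic press, i.e. 84.85 dB SPL.
Required insertion loss = 94 − 84.85 = 9.15 dB.

9 dB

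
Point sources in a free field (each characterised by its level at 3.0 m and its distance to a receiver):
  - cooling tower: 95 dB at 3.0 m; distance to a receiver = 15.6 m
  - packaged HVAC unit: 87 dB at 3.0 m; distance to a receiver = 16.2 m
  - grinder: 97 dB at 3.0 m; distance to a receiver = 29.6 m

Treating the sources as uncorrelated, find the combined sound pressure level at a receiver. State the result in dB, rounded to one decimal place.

Propagate each source to the receiver with L = L_ref − 20·log₁₀(r/r_ref), then add intensities.
cooling tower: 95 − 20·log₁₀(15.6/3.0) = 95 − 14.32 = 80.68 dB.
packaged HVAC unit: 87 − 20·log₁₀(16.2/3.0) = 87 − 14.65 = 72.35 dB.
grinder: 97 − 20·log₁₀(29.6/3.0) = 97 − 19.88 = 77.12 dB.
Σ 10^(L/10) = 1.856e+08 → L_total = 10·log₁₀(1.856e+08) = 82.69 dB.

82.7 dB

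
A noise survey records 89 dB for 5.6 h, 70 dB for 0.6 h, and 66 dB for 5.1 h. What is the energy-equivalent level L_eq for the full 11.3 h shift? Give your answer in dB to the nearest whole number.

The energy average is taken in the linear domain: L_eq = 10·log₁₀[(Σ tᵢ·10^(Lᵢ/10))/T], T = 11.3 h.
Σ tᵢ·10^(Lᵢ/10) = 5.6·10^(89/10) + 0.6·10^(70/10) + 5.1·10^(66/10) = 4.475e+09.
L_eq = 10·log₁₀(4.475e+09/11.3) = 85.98 dB.

86 dB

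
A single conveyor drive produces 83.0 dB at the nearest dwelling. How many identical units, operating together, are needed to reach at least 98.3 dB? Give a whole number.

Need L₁ + 10·log₁₀ N ≥ 98.3, i.e. log₁₀ N ≥ 1.53.
N ≥ 10^(15.3/10) = 33.884, so N = 34.

34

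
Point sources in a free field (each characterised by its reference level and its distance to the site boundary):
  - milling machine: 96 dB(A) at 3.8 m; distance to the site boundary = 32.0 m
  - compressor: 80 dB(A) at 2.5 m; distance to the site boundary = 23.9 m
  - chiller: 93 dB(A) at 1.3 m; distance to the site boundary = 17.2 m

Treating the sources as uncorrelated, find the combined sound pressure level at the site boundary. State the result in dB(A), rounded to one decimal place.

78.4 dB(A)

First find each source's level at the receiver (point-source: −20·log₁₀(r/r_ref)), then combine on an intensity basis.
milling machine: 96 − 20·log₁₀(32.0/3.8) = 96 − 18.51 = 77.49 dB(A).
compressor: 80 − 20·log₁₀(23.9/2.5) = 80 − 19.61 = 60.39 dB(A).
chiller: 93 − 20·log₁₀(17.2/1.3) = 93 − 22.43 = 70.57 dB(A).
Σ 10^(L/10) = 6.863e+07 → L_total = 10·log₁₀(6.863e+07) = 78.37 dB(A).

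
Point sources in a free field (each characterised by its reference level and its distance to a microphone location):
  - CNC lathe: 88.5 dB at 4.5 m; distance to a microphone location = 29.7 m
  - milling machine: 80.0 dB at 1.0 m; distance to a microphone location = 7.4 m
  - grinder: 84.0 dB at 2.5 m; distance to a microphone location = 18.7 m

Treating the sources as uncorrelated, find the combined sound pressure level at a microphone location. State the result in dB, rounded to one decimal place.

First find each source's level at the receiver (point-source: −20·log₁₀(r/r_ref)), then combine on an intensity basis.
CNC lathe: 88.5 − 20·log₁₀(29.7/4.5) = 88.5 − 16.39 = 72.11 dB.
milling machine: 80.0 − 20·log₁₀(7.4/1.0) = 80.0 − 17.38 = 62.62 dB.
grinder: 84.0 − 20·log₁₀(18.7/2.5) = 84.0 − 17.48 = 66.52 dB.
Σ 10^(L/10) = 2.257e+07 → L_total = 10·log₁₀(2.257e+07) = 73.53 dB.

73.5 dB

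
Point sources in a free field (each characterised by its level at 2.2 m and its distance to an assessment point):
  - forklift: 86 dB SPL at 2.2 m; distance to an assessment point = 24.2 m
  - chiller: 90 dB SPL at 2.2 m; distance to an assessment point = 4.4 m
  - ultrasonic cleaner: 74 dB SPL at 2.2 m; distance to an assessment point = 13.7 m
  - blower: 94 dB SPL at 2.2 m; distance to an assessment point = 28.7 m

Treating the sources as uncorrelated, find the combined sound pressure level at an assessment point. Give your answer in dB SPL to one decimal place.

84.3 dB SPL

Apply inverse-square spreading to bring every level to the receiver, then sum 10^(L/10).
forklift: 86 − 20·log₁₀(24.2/2.2) = 86 − 20.83 = 65.17 dB SPL.
chiller: 90 − 20·log₁₀(4.4/2.2) = 90 − 6.02 = 83.98 dB SPL.
ultrasonic cleaner: 74 − 20·log₁₀(13.7/2.2) = 74 − 15.89 = 58.11 dB SPL.
blower: 94 − 20·log₁₀(28.7/2.2) = 94 − 22.31 = 71.69 dB SPL.
Σ 10^(L/10) = 2.687e+08 → L_total = 10·log₁₀(2.687e+08) = 84.29 dB SPL.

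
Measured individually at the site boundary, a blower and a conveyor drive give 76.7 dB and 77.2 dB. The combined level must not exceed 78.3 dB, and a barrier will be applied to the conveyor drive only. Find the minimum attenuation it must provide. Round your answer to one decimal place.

Fixed contribution from the other source: Σ 10^(L/10) = 10^(76.7/10) = 4.677e+07 (76.70 dB).
To meet 78.3 dB overall, the treated conveyor drive may contribute at most 10^(78.3/10) − 4.677e+07 = 2.083e+07, i.e. 73.19 dB.
Required insertion loss = 77.2 − 73.19 = 4.01 dB.

4.0 dB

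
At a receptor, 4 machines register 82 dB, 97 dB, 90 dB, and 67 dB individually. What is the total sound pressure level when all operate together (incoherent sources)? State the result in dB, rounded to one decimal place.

Incoherent sources combine by intensity addition: L_total = 10·log₁₀(Σ 10^(L_i/10)).
Σ 10^(L/10) = 10^(82/10) + 10^(97/10) + 10^(90/10) + 10^(67/10) = 6.175e+09.
L_total = 10·log₁₀(6.175e+09) = 97.91 dB.

97.9 dB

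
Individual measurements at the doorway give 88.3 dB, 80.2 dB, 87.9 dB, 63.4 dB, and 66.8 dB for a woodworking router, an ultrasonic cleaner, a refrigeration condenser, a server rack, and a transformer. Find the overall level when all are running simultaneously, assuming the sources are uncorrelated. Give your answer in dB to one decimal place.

91.5 dB

Incoherent sources combine by intensity addition: L_total = 10·log₁₀(Σ 10^(L_i/10)).
Σ 10^(L/10) = 10^(88.3/10) + 10^(80.2/10) + 10^(87.9/10) + 10^(63.4/10) + 10^(66.8/10) = 1.404e+09.
L_total = 10·log₁₀(1.404e+09) = 91.47 dB.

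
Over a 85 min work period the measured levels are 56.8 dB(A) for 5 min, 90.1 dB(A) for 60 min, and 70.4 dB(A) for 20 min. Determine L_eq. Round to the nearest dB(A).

89 dB(A)

L_eq = 10·log₁₀[(1/T)·Σ tᵢ·10^(Lᵢ/10)] with T = 85 min.
Σ tᵢ·10^(Lᵢ/10) = 5·10^(56.8/10) + 60·10^(90.1/10) + 20·10^(70.4/10) = 6.162e+10.
L_eq = 10·log₁₀(6.162e+10/85) = 88.60 dB(A).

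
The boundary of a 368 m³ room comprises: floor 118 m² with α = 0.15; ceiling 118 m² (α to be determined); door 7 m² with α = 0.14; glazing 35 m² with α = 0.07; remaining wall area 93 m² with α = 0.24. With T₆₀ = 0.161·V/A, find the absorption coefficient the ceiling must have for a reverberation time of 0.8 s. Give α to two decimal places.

A = 0.161·V/T₆₀ = 0.161·368/0.8 = 74.06 m² sabins.
Absorption from the other surfaces = 118·0.15 + 7·0.14 + 35·0.07 + 93·0.24 = 43.45 m², so the ceiling must supply 30.61 m² over 118 m².
α = 30.61/118 = 0.259.

0.26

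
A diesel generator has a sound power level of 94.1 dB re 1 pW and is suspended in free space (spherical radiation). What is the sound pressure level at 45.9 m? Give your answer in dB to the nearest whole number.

50 dB

L_p = L_w − 10·log₁₀(4π·r²) with r = 45.9 m.
4π·r² = 2.647e+04 m², 10·log₁₀ of that is 44.228 dB.
L_p = 94.1 − 44.228 = 49.87 dB.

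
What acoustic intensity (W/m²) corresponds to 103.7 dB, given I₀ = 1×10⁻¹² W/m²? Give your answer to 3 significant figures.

0.0234 W/m²

I/I₀ = 10^(103.7/10) = 2.344e+10, so I = 2.344e+10 × 10⁻¹² W/m².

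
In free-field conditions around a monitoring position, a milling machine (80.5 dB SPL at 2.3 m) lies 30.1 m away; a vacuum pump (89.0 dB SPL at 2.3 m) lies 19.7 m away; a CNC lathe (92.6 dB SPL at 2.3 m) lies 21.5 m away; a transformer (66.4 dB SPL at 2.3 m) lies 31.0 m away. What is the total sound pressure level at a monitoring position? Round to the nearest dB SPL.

Apply inverse-square spreading to bring every level to the receiver, then sum 10^(L/10).
milling machine: 80.5 − 20·log₁₀(30.1/2.3) = 80.5 − 22.34 = 58.16 dB SPL.
vacuum pump: 89.0 − 20·log₁₀(19.7/2.3) = 89.0 − 18.65 = 70.35 dB SPL.
CNC lathe: 92.6 − 20·log₁₀(21.5/2.3) = 92.6 − 19.41 = 73.19 dB SPL.
transformer: 66.4 − 20·log₁₀(31.0/2.3) = 66.4 − 22.59 = 43.81 dB SPL.
Σ 10^(L/10) = 3.233e+07 → L_total = 10·log₁₀(3.233e+07) = 75.10 dB SPL.

75 dB SPL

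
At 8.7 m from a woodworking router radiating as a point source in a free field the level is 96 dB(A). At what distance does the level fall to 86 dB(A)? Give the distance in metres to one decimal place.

27.5 m

Point-source spreading drops the level by 20·log₁₀(r₂/r₁); inverting, r₂/r₁ = 10^(ΔL/20).
r₂ = 8.7·10^((96−86)/20) = 8.7·10^(10.0/20) = 27.51 m.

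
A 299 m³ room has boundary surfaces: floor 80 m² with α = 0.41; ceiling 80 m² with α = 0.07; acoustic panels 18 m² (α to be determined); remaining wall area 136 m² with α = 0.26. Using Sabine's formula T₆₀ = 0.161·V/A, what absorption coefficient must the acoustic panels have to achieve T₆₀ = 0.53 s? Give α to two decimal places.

A = 0.161·V/T₆₀ = 0.161·299/0.53 = 90.83 m² sabins.
Absorption from the other surfaces = 80·0.41 + 80·0.07 + 136·0.26 = 73.76 m², so the acoustic panels must supply 17.07 m² over 18 m².
α = 17.07/18 = 0.948.

0.95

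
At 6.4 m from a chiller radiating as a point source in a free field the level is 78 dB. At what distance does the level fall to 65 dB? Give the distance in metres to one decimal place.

28.6 m

Point-source spreading drops the level by 20·log₁₀(r₂/r₁); inverting, r₂/r₁ = 10^(ΔL/20).
r₂ = 6.4·10^((78−65)/20) = 6.4·10^(13.0/20) = 28.59 m.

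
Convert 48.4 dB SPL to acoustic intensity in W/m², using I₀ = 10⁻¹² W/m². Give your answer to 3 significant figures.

6.92e-08 W/m²

I/I₀ = 10^(48.4/10) = 6.918e+04, so I = 6.918e+04 × 10⁻¹² W/m².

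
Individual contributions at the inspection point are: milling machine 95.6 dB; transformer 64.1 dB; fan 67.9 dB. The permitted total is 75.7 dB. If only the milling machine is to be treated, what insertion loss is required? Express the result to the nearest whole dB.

The untreated sources together contribute 10^(64.1/10) + 10^(67.9/10) = 8.736e+06, i.e. 69.41 dB.
The limit corresponds to 10^(75.7/10) = 3.715e+07; subtracting the fixed part leaves 2.842e+07 for the milling machine, i.e. 74.54 dB.
Required insertion loss = 95.6 − 74.54 = 21.06 dB.

21 dB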